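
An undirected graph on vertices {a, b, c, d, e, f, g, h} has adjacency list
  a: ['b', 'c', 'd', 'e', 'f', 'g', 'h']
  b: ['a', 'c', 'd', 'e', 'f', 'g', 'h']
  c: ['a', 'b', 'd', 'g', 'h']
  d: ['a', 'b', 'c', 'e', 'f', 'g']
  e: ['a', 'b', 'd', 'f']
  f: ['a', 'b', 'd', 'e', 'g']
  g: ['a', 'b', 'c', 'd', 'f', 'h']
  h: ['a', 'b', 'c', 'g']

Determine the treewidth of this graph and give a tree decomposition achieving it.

The largest bag has 5 vertices, giving width 4; this decomposition certifies tw(G) ≤ 4. Conversely, {a, b, c, d, g} is a clique of size 5, and the vertices of any clique must share a bag in every tree decomposition; so some bag has ≥ 5 vertices and tw(G) ≥ 4. The upper and lower bounds meet at 4, so that is the treewidth.

Treewidth 4.
One such decomposition:
Bags: B1 = {a, b, c, g, h}  B2 = {a, b, c, d, g}  B3 = {a, b, d, f, g}  B4 = {a, b, d, e, f}
Tree: B1–B2, B2–B3, B3–B4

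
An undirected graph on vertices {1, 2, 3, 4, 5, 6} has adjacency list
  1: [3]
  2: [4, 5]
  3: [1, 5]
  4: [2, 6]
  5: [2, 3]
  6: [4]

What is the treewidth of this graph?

1

A width-1 tree decomposition is:
Bags: B1 = {1, 3}  B2 = {3, 5}  B3 = {2, 5}  B4 = {2, 4}  B5 = {4, 6}
Tree: B1–B2, B2–B3, B3–B4, B4–B5
Every bag has size at most 2, so the width is 2 − 1 = 1 and tw(G) ≤ 1. G has an edge, so its treewidth is at least 1. Combining the bounds, tw(G) = 1.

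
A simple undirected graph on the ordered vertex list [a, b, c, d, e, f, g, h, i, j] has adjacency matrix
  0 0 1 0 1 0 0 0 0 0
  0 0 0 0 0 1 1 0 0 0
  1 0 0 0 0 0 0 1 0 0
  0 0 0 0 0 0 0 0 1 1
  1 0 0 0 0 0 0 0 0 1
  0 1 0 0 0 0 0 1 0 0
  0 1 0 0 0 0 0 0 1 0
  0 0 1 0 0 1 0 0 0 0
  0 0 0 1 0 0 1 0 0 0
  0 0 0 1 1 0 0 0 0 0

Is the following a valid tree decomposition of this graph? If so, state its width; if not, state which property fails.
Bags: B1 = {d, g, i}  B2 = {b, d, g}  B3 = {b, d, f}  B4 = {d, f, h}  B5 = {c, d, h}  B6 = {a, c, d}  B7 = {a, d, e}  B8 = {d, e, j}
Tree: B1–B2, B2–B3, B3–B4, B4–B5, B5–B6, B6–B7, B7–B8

Checking the three conditions: (i) the bags cover all of {a, b, c, d, e, f, g, h, i, j}; (ii) for each edge, some bag contains both endpoints; (iii) the bags containing any fixed vertex form a subtree. All hold, so the decomposition is valid with width 3 − 1 = 2.

Yes; width 2.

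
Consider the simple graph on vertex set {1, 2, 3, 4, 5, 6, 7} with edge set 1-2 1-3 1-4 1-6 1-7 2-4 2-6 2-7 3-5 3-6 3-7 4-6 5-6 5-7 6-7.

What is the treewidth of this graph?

A width-3 tree decomposition is:
Bags: B1 = {1, 2, 6, 7}  B2 = {1, 3, 6, 7}  B3 = {1, 2, 4, 6}  B4 = {3, 5, 6, 7}
Tree: B1–B2, B1–B3, B2–B4
Every bag has size at most 4, so the width is 4 − 1 = 3 and tw(G) ≤ 3. Conversely, {1, 2, 4, 6} is a clique of size 4, and the vertices of any clique must share a bag in every tree decomposition; so some bag has ≥ 4 vertices and tw(G) ≥ 3. Combining the bounds, tw(G) = 3.

3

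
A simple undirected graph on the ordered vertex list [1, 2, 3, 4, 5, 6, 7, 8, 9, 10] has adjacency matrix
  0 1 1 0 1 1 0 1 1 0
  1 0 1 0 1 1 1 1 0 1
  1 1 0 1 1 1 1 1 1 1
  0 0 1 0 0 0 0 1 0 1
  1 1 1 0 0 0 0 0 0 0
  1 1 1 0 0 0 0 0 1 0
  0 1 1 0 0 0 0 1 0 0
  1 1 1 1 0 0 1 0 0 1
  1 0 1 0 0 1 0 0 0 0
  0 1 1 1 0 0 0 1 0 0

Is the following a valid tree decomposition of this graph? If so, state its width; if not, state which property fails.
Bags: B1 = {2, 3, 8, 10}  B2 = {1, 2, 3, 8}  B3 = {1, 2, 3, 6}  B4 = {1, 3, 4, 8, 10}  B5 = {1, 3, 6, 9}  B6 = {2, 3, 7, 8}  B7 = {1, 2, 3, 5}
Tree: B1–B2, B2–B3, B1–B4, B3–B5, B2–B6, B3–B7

A tree decomposition must satisfy three properties: every vertex lies in some bag; for every edge, both endpoints lie together in some bag; and for every vertex, the bags containing it form a connected subtree. Here bags containing vertex 1 are not connected in the tree, so the decomposition is invalid.

No — bags containing vertex 1 are not connected in the tree.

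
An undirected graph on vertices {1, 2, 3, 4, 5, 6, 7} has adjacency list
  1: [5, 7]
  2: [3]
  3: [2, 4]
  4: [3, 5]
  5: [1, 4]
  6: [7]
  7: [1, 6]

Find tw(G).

A width-1 tree decomposition is:
Bags: B1 = {6, 7}  B2 = {1, 7}  B3 = {1, 5}  B4 = {4, 5}  B5 = {3, 4}  B6 = {2, 3}
Tree: B1–B2, B2–B3, B3–B4, B4–B5, B5–B6
Each bag holds 2 vertices, so the decomposition has width 1, which upper-bounds the treewidth. Since G has at least one edge (e.g. 6–7), it is not an edgeless graph, so tw(G) ≥ 1. Therefore the treewidth is 1.

1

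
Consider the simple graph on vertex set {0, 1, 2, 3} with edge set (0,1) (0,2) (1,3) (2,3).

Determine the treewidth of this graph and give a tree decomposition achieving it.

Every bag has size at most 3, so the width is 3 − 1 = 2 and tw(G) ≤ 2. The edges 2–0–1–3–2 form a cycle, so G is not a tree and its treewidth is at least 2. Hence tw(G) = 2 exactly.

Treewidth 2.
Bags: B1 = {0, 1, 2}  B2 = {1, 2, 3}
Tree: B1–B2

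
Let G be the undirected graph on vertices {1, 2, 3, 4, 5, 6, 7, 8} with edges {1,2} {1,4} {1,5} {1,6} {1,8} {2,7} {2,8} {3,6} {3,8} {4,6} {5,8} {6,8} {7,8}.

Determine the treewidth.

2

A width-2 tree decomposition is:
Bags: B1 = {1, 2, 8}  B2 = {1, 6, 8}  B3 = {1, 5, 8}  B4 = {2, 7, 8}  B5 = {1, 4, 6}  B6 = {3, 6, 8}
Tree: B1–B2, B2–B3, B1–B4, B2–B5, B2–B6
Every bag has size at most 3, so the width is 3 − 1 = 2 and tw(G) ≤ 2. Conversely, {1, 2, 8} is a clique of size 3, and the vertices of any clique must share a bag in every tree decomposition; so some bag has ≥ 3 vertices and tw(G) ≥ 2. Hence tw(G) = 2 exactly.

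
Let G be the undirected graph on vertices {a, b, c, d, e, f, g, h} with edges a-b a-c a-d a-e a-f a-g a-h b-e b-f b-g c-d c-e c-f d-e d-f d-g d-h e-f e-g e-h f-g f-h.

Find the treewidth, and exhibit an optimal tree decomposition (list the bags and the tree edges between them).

Treewidth 4.
Bags: B1 = {a, d, e, f, g}  B2 = {a, d, e, f, h}  B3 = {a, b, e, f, g}  B4 = {a, c, d, e, f}
Tree: B1–B2, B1–B3, B2–B4

Each bag holds 5 vertices, so the decomposition has width 4, which upper-bounds the treewidth. Conversely, {a, d, e, f, g} is a clique of size 5, and the vertices of any clique must share a bag in every tree decomposition; so some bag has ≥ 5 vertices and tw(G) ≥ 4. Combining the bounds, tw(G) = 4.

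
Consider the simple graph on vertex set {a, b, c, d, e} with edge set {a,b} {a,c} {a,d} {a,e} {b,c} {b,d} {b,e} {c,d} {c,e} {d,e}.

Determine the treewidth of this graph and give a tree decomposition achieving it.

Treewidth 4.
One optimal decomposition is:
Bags: B1 = {a, b, c, d, e}
Tree: (single bag)

With just one bag of size 5, the width is 5 − 1 = 4, so tw(G) ≤ 4. Conversely, {a, b, c, d, e} is a clique of size 5, and the vertices of any clique must share a bag in every tree decomposition; so some bag has ≥ 5 vertices and tw(G) ≥ 4. Hence tw(G) = 4 exactly.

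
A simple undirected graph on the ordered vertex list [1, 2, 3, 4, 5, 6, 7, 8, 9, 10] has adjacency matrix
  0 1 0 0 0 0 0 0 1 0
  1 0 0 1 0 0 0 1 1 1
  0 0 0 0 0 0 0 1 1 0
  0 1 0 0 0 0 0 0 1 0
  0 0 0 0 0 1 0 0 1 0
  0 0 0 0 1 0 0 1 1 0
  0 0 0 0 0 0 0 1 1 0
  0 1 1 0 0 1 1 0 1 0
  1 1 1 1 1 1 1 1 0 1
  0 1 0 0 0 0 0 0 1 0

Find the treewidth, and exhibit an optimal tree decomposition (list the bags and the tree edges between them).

Treewidth 2.
One optimal decomposition is:
Bags: B1 = {2, 8, 9}  B2 = {1, 2, 9}  B3 = {3, 8, 9}  B4 = {7, 8, 9}  B5 = {6, 8, 9}  B6 = {2, 4, 9}  B7 = {5, 6, 9}  B8 = {2, 9, 10}
Tree: B1–B2, B1–B3, B3–B4, B4–B5, B2–B6, B5–B7, B1–B8

The largest bag has 3 vertices, giving width 2; this decomposition certifies tw(G) ≤ 2. On the other hand G contains the 3-clique {2, 8, 9}. A clique must lie in a single bag of any decomposition, so no decomposition can have width below 2. Combining the bounds, tw(G) = 2.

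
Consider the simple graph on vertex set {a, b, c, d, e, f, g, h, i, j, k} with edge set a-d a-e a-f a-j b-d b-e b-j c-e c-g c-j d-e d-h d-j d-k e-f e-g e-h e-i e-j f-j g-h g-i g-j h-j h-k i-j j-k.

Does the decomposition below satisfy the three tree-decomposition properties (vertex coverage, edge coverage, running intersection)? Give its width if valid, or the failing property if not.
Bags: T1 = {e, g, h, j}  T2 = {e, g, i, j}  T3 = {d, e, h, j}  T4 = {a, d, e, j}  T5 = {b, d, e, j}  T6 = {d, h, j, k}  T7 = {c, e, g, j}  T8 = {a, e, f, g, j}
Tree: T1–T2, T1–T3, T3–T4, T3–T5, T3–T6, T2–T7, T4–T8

No — bags containing vertex g are not connected in the tree.

A tree decomposition must satisfy three properties: every vertex lies in some bag; for every edge, both endpoints lie together in some bag; and for every vertex, the bags containing it form a connected subtree. Here bags containing vertex g are not connected in the tree, so the decomposition is invalid.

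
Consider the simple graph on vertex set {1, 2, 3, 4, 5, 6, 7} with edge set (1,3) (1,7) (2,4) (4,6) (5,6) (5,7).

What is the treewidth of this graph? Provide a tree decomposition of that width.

The largest bag has 2 vertices, giving width 1; this decomposition certifies tw(G) ≤ 1. G has an edge, so its treewidth is at least 1. Therefore the treewidth is 1.

Treewidth 1.
One such decomposition:
Bags: B1 = {1, 3}  B2 = {1, 7}  B3 = {5, 7}  B4 = {5, 6}  B5 = {4, 6}  B6 = {2, 4}
Tree: B1–B2, B2–B3, B3–B4, B4–B5, B5–B6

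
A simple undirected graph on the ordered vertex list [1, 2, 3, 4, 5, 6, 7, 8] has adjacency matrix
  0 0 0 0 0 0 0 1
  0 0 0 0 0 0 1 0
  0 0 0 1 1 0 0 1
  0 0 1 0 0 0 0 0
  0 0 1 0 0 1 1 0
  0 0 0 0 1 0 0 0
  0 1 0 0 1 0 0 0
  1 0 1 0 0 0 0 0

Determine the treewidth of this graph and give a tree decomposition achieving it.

The largest bag has 2 vertices, giving width 1; this decomposition certifies tw(G) ≤ 1. Any graph with an edge has treewidth ≥ 1, and G has the edge 5–3. Combining the bounds, tw(G) = 1.

Treewidth 1.
Bags: B1 = {3, 5}  B2 = {3, 8}  B3 = {5, 7}  B4 = {5, 6}  B5 = {2, 7}  B6 = {1, 8}  B7 = {3, 4}
Tree: B1–B2, B1–B3, B1–B4, B3–B5, B2–B6, B1–B7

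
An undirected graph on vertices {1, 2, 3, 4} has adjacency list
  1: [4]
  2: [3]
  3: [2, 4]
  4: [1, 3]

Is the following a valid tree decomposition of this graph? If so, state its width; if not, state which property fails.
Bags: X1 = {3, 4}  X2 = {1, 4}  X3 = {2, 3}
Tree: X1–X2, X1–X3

Yes; width 1.

Vertex coverage: the bags together contain {1, 2, 3, 4}, the full vertex set. Edge coverage: each edge of G has both endpoints in at least one bag. Running intersection: for every vertex, the bags containing it form a connected subtree. All three properties hold, so this is a valid tree decomposition of width max|bag| − 1 = 1, and hence tw(G) ≤ 1.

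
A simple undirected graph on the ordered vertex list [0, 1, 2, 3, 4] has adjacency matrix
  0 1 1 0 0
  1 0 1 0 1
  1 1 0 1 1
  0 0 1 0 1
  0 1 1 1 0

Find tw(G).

A width-2 tree decomposition is:
Bags: B1 = {1, 2, 4}  B2 = {0, 1, 2}  B3 = {2, 3, 4}
Tree: B1–B2, B1–B3
The largest bag has 3 vertices, giving width 2; this decomposition certifies tw(G) ≤ 2. Conversely, {0, 1, 2} is a clique of size 3, and the vertices of any clique must share a bag in every tree decomposition; so some bag has ≥ 3 vertices and tw(G) ≥ 2. The upper and lower bounds meet at 2, so that is the treewidth.

2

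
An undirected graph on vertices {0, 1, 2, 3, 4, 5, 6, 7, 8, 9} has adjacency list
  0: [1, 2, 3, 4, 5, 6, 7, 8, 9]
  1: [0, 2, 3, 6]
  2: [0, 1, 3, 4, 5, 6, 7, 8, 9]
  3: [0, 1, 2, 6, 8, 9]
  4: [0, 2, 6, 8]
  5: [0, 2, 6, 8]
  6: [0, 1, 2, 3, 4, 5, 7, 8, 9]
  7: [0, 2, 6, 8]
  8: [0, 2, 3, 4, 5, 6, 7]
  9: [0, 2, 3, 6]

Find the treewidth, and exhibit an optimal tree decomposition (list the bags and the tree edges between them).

Every bag has size at most 5, so the width is 5 − 1 = 4 and tw(G) ≤ 4. For the lower bound, the 5 vertices {0, 2, 3, 6, 8} are pairwise adjacent, and any tree decomposition puts a clique entirely inside one bag — forcing width ≥ 4. The upper and lower bounds meet at 4, so that is the treewidth.

Treewidth 4.
Bags: B1 = {0, 2, 4, 6, 8}  B2 = {0, 2, 3, 6, 8}  B3 = {0, 2, 5, 6, 8}  B4 = {0, 2, 3, 6, 9}  B5 = {0, 2, 6, 7, 8}  B6 = {0, 1, 2, 3, 6}
Tree: B1–B2, B1–B3, B2–B4, B2–B5, B2–B6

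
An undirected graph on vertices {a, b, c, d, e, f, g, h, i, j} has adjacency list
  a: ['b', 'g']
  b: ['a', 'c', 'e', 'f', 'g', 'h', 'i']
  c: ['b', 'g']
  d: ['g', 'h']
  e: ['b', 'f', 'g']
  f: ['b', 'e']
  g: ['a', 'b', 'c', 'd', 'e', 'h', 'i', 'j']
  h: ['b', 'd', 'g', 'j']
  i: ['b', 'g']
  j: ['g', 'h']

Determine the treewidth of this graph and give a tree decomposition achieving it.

Each bag holds 3 vertices, so the decomposition has width 2, which upper-bounds the treewidth. On the other hand G contains the 3-clique {d, g, h}. A clique must lie in a single bag of any decomposition, so no decomposition can have width below 2. Combining the bounds, tw(G) = 2.

Treewidth 2.
One optimal decomposition is:
Bags: B1 = {a, b, g}  B2 = {b, g, h}  B3 = {b, c, g}  B4 = {b, e, g}  B5 = {g, h, j}  B6 = {b, g, i}  B7 = {d, g, h}  B8 = {b, e, f}
Tree: B1–B2, B2–B3, B3–B4, B2–B5, B2–B6, B5–B7, B4–B8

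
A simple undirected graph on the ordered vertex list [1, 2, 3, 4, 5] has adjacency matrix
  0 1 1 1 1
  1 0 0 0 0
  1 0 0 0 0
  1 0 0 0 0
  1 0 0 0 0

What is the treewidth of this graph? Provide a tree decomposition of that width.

Treewidth 1.
One optimal decomposition is:
Bags: B1 = {1, 2}  B2 = {1, 5}  B3 = {1, 3}  B4 = {1, 4}
Tree: B1–B2, B1–B3, B3–B4

Each bag holds 2 vertices, so the decomposition has width 1, which upper-bounds the treewidth. G has an edge, so its treewidth is at least 1. Combining the bounds, tw(G) = 1.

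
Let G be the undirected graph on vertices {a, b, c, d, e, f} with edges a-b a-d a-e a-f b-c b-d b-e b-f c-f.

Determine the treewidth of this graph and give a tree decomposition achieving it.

The largest bag has 3 vertices, giving width 2; this decomposition certifies tw(G) ≤ 2. For the lower bound, the 3 vertices {b, c, f} are pairwise adjacent, and any tree decomposition puts a clique entirely inside one bag — forcing width ≥ 2. Therefore the treewidth is 2.

Treewidth 2.
One optimal decomposition is:
Bags: B1 = {a, b, d}  B2 = {a, b, f}  B3 = {a, b, e}  B4 = {b, c, f}
Tree: B1–B2, B2–B3, B2–B4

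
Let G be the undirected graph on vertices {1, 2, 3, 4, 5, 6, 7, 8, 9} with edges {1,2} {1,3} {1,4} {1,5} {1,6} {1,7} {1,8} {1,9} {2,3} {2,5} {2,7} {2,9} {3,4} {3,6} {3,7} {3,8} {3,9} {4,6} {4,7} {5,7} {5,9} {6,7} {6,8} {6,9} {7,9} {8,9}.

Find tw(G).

A width-4 tree decomposition is:
Bags: B1 = {1, 3, 6, 7, 9}  B2 = {1, 3, 4, 6, 7}  B3 = {1, 2, 3, 7, 9}  B4 = {1, 3, 6, 8, 9}  B5 = {1, 2, 5, 7, 9}
Tree: B1–B2, B1–B3, B1–B4, B3–B5
Every bag has size at most 5, so the width is 5 − 1 = 4 and tw(G) ≤ 4. For the lower bound, the 5 vertices {1, 2, 3, 7, 9} are pairwise adjacent, and any tree decomposition puts a clique entirely inside one bag — forcing width ≥ 4. Combining the bounds, tw(G) = 4.

4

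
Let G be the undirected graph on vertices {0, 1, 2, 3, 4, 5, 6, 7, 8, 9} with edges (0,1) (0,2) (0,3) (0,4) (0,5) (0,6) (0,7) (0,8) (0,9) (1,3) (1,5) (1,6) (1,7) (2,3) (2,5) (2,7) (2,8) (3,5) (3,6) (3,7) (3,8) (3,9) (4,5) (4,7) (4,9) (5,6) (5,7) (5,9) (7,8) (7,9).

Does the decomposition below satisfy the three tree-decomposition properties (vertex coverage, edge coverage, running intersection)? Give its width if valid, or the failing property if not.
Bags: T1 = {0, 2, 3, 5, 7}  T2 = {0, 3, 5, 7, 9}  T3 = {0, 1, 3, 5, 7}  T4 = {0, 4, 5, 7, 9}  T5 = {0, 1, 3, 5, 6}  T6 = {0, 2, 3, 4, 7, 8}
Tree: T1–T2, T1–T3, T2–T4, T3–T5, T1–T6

No — bags containing vertex 4 are not connected in the tree.

A tree decomposition must satisfy three properties: every vertex lies in some bag; for every edge, both endpoints lie together in some bag; and for every vertex, the bags containing it form a connected subtree. Here bags containing vertex 4 are not connected in the tree, so the decomposition is invalid.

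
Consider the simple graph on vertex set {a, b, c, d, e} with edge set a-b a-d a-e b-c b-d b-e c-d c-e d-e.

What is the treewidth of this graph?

3

A width-3 tree decomposition is:
Bags: B1 = {b, c, d, e}  B2 = {a, b, d, e}
Tree: B1–B2
Every bag has size at most 4, so the width is 4 − 1 = 3 and tw(G) ≤ 3. For the lower bound, the 4 vertices {b, c, d, e} are pairwise adjacent, and any tree decomposition puts a clique entirely inside one bag — forcing width ≥ 3. Hence tw(G) = 3 exactly.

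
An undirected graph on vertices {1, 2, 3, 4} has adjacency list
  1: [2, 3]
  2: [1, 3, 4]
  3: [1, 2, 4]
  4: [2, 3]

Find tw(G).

A width-2 tree decomposition is:
Bags: B1 = {1, 2, 3}  B2 = {2, 3, 4}
Tree: B1–B2
Each bag holds 3 vertices, so the decomposition has width 2, which upper-bounds the treewidth. For the lower bound, the 3 vertices {1, 2, 3} are pairwise adjacent, and any tree decomposition puts a clique entirely inside one bag — forcing width ≥ 2. Combining the bounds, tw(G) = 2.

2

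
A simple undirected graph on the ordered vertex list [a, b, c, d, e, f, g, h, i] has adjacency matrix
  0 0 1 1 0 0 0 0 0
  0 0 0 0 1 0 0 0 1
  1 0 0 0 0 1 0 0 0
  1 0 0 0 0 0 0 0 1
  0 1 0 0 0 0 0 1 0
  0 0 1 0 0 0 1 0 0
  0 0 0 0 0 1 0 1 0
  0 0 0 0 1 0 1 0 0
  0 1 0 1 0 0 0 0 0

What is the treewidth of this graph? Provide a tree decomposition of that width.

Treewidth 2.
One such decomposition:
Bags: B1 = {e, g, h}  B2 = {e, f, g}  B3 = {c, e, f}  B4 = {a, c, e}  B5 = {a, d, e}  B6 = {d, e, i}  B7 = {b, e, i}
Tree: B1–B2, B2–B3, B3–B4, B4–B5, B5–B6, B6–B7

The largest bag has 3 vertices, giving width 2; this decomposition certifies tw(G) ≤ 2. For the lower bound, G contains the cycle e–h–g–f–c–a–d–i–b–e, so G is not a forest; only forests have treewidth ≤ 1, hence tw(G) ≥ 2. The upper and lower bounds meet at 2, so that is the treewidth.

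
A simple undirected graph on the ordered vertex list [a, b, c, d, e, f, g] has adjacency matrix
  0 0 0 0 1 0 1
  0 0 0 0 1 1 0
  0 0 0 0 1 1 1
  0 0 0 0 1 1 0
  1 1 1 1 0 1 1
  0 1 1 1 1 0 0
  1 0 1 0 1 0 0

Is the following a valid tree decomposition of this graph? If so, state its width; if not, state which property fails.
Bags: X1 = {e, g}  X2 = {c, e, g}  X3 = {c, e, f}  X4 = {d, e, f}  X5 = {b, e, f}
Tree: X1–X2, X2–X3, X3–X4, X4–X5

No — vertex a appears in no bag.

A tree decomposition must satisfy three properties: every vertex lies in some bag; for every edge, both endpoints lie together in some bag; and for every vertex, the bags containing it form a connected subtree. Here vertex a appears in no bag, so the decomposition is invalid.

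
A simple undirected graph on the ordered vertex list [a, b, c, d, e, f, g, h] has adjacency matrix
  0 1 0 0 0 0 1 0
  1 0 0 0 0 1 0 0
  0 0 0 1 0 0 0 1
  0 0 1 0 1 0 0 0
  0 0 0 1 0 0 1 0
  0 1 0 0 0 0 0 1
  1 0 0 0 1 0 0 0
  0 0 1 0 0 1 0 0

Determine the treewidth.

2

A width-2 tree decomposition is:
Bags: B1 = {c, f, h}  B2 = {c, d, f}  B3 = {d, e, f}  B4 = {e, f, g}  B5 = {a, f, g}  B6 = {a, b, f}
Tree: B1–B2, B2–B3, B3–B4, B4–B5, B5–B6
Every bag has size at most 3, so the width is 3 − 1 = 2 and tw(G) ≤ 2. Since f–h–c–d–e–g–a–b–f is a cycle in G, G is not acyclic. Forests are exactly the graphs of treewidth ≤ 1, so tw(G) ≥ 2. Hence tw(G) = 2 exactly.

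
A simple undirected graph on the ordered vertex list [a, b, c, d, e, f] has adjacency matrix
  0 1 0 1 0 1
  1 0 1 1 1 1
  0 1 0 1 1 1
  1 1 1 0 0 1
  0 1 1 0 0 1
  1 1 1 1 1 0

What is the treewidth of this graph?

3

A width-3 tree decomposition is:
Bags: B1 = {b, c, d, f}  B2 = {b, c, e, f}  B3 = {a, b, d, f}
Tree: B1–B2, B1–B3
Every bag has size at most 4, so the width is 4 − 1 = 3 and tw(G) ≤ 3. For the lower bound, the 4 vertices {b, c, d, f} are pairwise adjacent, and any tree decomposition puts a clique entirely inside one bag — forcing width ≥ 3. Therefore the treewidth is 3.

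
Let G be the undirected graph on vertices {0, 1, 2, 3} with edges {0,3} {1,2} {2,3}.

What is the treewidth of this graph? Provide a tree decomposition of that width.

The largest bag has 2 vertices, giving width 1; this decomposition certifies tw(G) ≤ 1. G has an edge, so its treewidth is at least 1. The upper and lower bounds meet at 1, so that is the treewidth.

Treewidth 1.
One optimal decomposition is:
Bags: B1 = {2, 3}  B2 = {1, 2}  B3 = {0, 3}
Tree: B1–B2, B1–B3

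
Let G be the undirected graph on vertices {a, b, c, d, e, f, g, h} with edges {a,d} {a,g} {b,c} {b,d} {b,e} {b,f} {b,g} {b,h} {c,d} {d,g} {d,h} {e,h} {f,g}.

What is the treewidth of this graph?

2

A width-2 tree decomposition is:
Bags: B1 = {b, c, d}  B2 = {b, d, h}  B3 = {b, e, h}  B4 = {b, d, g}  B5 = {b, f, g}  B6 = {a, d, g}
Tree: B1–B2, B2–B3, B2–B4, B4–B5, B4–B6
Every bag has size at most 3, so the width is 3 − 1 = 2 and tw(G) ≤ 2. Conversely, {a, d, g} is a clique of size 3, and the vertices of any clique must share a bag in every tree decomposition; so some bag has ≥ 3 vertices and tw(G) ≥ 2. Combining the bounds, tw(G) = 2.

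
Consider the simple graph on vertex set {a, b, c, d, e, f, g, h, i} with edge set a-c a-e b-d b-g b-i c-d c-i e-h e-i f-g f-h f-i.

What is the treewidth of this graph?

A width-3 tree decomposition is:
Bags: B1 = {b, c, d, g}  B2 = {b, c, g, i}  B3 = {c, f, g, i}  B4 = {a, c, f, i}  B5 = {a, e, f, i}  B6 = {a, e, f, h}
Tree: B1–B2, B2–B3, B3–B4, B4–B5, B5–B6
Every bag has size at most 4, so the width is 4 − 1 = 3 and tw(G) ≤ 3. For the lower bound: the 4 vertex sets {b,d,g}, {c}, {i}, {a,e,f,h} are disjoint, each induces a connected subgraph, and every pair is joined by at least one edge of G. Contracting each set to a single vertex therefore yields K_{4} as a minor, and since treewidth is minor-monotone, tw(G) ≥ tw(K_{4}) = 3. Therefore the treewidth is 3.

3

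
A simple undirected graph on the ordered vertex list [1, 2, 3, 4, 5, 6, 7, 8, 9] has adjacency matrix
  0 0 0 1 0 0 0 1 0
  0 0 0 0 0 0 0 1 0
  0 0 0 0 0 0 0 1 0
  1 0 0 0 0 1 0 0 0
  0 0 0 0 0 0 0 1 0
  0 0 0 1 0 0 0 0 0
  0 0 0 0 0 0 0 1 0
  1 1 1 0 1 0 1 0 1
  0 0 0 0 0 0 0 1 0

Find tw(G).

1

A width-1 tree decomposition is:
Bags: B1 = {8, 9}  B2 = {5, 8}  B3 = {1, 8}  B4 = {2, 8}  B5 = {1, 4}  B6 = {3, 8}  B7 = {4, 6}  B8 = {7, 8}
Tree: B1–B2, B1–B3, B2–B4, B3–B5, B1–B6, B5–B7, B4–B8
The largest bag has 2 vertices, giving width 1; this decomposition certifies tw(G) ≤ 1. Any graph with an edge has treewidth ≥ 1, and G has the edge 8–9. The upper and lower bounds meet at 1, so that is the treewidth.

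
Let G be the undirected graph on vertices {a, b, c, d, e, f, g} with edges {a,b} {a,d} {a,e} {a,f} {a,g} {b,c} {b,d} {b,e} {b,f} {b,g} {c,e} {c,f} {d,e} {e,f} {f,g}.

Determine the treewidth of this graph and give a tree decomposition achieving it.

Treewidth 3.
Bags: B1 = {a, b, e, f}  B2 = {b, c, e, f}  B3 = {a, b, d, e}  B4 = {a, b, f, g}
Tree: B1–B2, B1–B3, B1–B4

Every bag has size at most 4, so the width is 4 − 1 = 3 and tw(G) ≤ 3. Conversely, {a, b, d, e} is a clique of size 4, and the vertices of any clique must share a bag in every tree decomposition; so some bag has ≥ 4 vertices and tw(G) ≥ 3. Combining the bounds, tw(G) = 3.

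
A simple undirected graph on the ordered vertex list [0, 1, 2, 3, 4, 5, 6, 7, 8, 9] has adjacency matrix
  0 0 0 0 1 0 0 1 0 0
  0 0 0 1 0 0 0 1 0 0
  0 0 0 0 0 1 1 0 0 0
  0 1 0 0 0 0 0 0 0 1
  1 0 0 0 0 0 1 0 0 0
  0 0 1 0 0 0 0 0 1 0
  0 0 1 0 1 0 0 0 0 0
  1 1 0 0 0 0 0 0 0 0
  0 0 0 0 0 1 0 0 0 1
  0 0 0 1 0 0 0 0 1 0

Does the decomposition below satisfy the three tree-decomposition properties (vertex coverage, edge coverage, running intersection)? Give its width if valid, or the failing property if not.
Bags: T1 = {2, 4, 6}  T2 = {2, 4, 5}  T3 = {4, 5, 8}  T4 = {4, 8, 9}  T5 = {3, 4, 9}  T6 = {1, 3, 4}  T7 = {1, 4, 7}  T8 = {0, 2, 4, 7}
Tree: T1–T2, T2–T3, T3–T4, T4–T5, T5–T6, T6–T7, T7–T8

A tree decomposition must satisfy three properties: every vertex lies in some bag; for every edge, both endpoints lie together in some bag; and for every vertex, the bags containing it form a connected subtree. Here bags containing vertex 2 are not connected in the tree, so the decomposition is invalid.

No — bags containing vertex 2 are not connected in the tree.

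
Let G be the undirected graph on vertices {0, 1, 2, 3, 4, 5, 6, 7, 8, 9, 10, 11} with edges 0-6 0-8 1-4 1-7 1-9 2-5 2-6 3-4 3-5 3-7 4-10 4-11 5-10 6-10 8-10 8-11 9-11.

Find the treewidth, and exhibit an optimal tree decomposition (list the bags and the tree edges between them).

Treewidth 3.
One such decomposition:
Bags: B1 = {1, 3, 7, 9}  B2 = {1, 3, 4, 9}  B3 = {3, 4, 9, 11}  B4 = {3, 4, 5, 11}  B5 = {4, 5, 10, 11}  B6 = {5, 8, 10, 11}  B7 = {2, 5, 8, 10}  B8 = {2, 6, 8, 10}  B9 = {0, 2, 6, 8}
Tree: B1–B2, B2–B3, B3–B4, B4–B5, B5–B6, B6–B7, B7–B8, B8–B9

Each bag holds 4 vertices, so the decomposition has width 3, which upper-bounds the treewidth. For the lower bound: the 4 vertex sets {1,7,9}, {3}, {4}, {5,8,10,11} are disjoint, each induces a connected subgraph, and every pair is joined by at least one edge of G. Contracting each set to a single vertex therefore yields K_{4} as a minor, and since treewidth is minor-monotone, tw(G) ≥ tw(K_{4}) = 3. Combining the bounds, tw(G) = 3.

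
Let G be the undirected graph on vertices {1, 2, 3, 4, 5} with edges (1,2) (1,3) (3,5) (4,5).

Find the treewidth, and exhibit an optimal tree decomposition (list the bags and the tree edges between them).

Every bag has size at most 2, so the width is 2 − 1 = 1 and tw(G) ≤ 1. G has an edge, so its treewidth is at least 1. Hence tw(G) = 1 exactly.

Treewidth 1.
One optimal decomposition is:
Bags: B1 = {1, 3}  B2 = {1, 2}  B3 = {3, 5}  B4 = {4, 5}
Tree: B1–B2, B1–B3, B3–B4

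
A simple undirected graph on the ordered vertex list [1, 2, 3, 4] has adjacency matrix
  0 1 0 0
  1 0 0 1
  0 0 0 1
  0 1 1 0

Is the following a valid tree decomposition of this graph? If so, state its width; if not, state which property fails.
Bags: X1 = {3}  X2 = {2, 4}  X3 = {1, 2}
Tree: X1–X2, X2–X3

A tree decomposition must satisfy three properties: every vertex lies in some bag; for every edge, both endpoints lie together in some bag; and for every vertex, the bags containing it form a connected subtree. Here edge (4,3) lies in no bag, so the decomposition is invalid.

No — edge (4,3) lies in no bag.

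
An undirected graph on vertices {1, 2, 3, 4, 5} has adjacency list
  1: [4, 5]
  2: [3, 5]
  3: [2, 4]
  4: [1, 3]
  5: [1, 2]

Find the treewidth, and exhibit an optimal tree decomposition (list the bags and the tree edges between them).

Each bag holds 3 vertices, so the decomposition has width 2, which upper-bounds the treewidth. For the lower bound, G contains the cycle 4–1–5–2–3–4, so G is not a forest; only forests have treewidth ≤ 1, hence tw(G) ≥ 2. Therefore the treewidth is 2.

Treewidth 2.
One such decomposition:
Bags: B1 = {1, 4, 5}  B2 = {2, 4, 5}  B3 = {2, 3, 4}
Tree: B1–B2, B2–B3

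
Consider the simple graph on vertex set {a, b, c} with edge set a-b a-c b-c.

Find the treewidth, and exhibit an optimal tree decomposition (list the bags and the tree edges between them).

Treewidth 2.
One optimal decomposition is:
Bags: B1 = {a, b, c}
Tree: (single bag)

With just one bag of size 3, the width is 3 − 1 = 2, so tw(G) ≤ 2. For the lower bound, the 3 vertices {a, b, c} are pairwise adjacent, and any tree decomposition puts a clique entirely inside one bag — forcing width ≥ 2. The upper and lower bounds meet at 2, so that is the treewidth.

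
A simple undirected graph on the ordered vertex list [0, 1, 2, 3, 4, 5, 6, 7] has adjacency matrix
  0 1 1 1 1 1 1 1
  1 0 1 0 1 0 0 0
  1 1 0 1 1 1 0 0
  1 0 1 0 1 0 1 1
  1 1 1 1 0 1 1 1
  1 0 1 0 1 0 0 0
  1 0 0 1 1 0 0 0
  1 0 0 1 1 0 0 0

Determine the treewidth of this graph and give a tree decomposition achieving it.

Every bag has size at most 4, so the width is 4 − 1 = 3 and tw(G) ≤ 3. Conversely, {0, 1, 2, 4} is a clique of size 4, and the vertices of any clique must share a bag in every tree decomposition; so some bag has ≥ 4 vertices and tw(G) ≥ 3. Combining the bounds, tw(G) = 3.

Treewidth 3.
One such decomposition:
Bags: B1 = {0, 2, 3, 4}  B2 = {0, 3, 4, 6}  B3 = {0, 1, 2, 4}  B4 = {0, 3, 4, 7}  B5 = {0, 2, 4, 5}
Tree: B1–B2, B1–B3, B1–B4, B3–B5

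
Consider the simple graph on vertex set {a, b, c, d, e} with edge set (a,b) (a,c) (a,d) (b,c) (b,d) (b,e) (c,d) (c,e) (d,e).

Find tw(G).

A width-3 tree decomposition is:
Bags: B1 = {b, c, d, e}  B2 = {a, b, c, d}
Tree: B1–B2
The largest bag has 4 vertices, giving width 3; this decomposition certifies tw(G) ≤ 3. For the lower bound, the 4 vertices {b, c, d, e} are pairwise adjacent, and any tree decomposition puts a clique entirely inside one bag — forcing width ≥ 3. Hence tw(G) = 3 exactly.

3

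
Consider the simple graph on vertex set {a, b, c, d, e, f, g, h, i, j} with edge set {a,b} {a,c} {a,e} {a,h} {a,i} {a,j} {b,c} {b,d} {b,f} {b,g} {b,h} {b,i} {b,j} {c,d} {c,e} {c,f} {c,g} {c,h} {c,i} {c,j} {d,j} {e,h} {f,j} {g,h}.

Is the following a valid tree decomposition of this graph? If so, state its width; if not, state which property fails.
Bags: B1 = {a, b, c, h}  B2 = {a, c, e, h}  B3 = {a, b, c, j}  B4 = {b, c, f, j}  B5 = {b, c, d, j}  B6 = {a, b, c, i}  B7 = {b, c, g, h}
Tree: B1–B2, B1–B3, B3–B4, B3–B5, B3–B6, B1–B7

Every vertex of G appears in some bag (union = {a, b, c, d, e, f, g, h, i, j}); every edge is covered by a bag; and for each vertex v the set of bags containing v is connected in the bag tree. The decomposition is therefore valid. The largest bag has 4 vertices, so the width is 3.

Yes; width 3.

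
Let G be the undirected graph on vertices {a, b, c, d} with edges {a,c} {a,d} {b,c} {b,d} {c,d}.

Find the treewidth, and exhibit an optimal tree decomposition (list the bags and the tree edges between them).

Every bag has size at most 3, so the width is 3 − 1 = 2 and tw(G) ≤ 2. Conversely, {a, c, d} is a clique of size 3, and the vertices of any clique must share a bag in every tree decomposition; so some bag has ≥ 3 vertices and tw(G) ≥ 2. Therefore the treewidth is 2.

Treewidth 2.
One such decomposition:
Bags: B1 = {a, c, d}  B2 = {b, c, d}
Tree: B1–B2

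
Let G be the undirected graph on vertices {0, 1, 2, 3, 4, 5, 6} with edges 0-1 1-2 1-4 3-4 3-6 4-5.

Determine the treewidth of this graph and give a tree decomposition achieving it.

Treewidth 1.
One optimal decomposition is:
Bags: B1 = {4, 5}  B2 = {1, 4}  B3 = {1, 2}  B4 = {0, 1}  B5 = {3, 4}  B6 = {3, 6}
Tree: B1–B2, B2–B3, B3–B4, B1–B5, B5–B6

The largest bag has 2 vertices, giving width 1; this decomposition certifies tw(G) ≤ 1. Any graph with an edge has treewidth ≥ 1, and G has the edge 5–4. Hence tw(G) = 1 exactly.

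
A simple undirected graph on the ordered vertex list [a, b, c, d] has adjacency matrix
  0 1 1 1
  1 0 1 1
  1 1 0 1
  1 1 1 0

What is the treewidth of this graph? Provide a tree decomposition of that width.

Treewidth 3.
Bags: B1 = {a, b, c, d}
Tree: (single bag)

A single bag containing all 4 vertices is trivially a valid decomposition of width 3. On the other hand G contains the 4-clique {a, b, c, d}. A clique must lie in a single bag of any decomposition, so no decomposition can have width below 3. Combining the bounds, tw(G) = 3.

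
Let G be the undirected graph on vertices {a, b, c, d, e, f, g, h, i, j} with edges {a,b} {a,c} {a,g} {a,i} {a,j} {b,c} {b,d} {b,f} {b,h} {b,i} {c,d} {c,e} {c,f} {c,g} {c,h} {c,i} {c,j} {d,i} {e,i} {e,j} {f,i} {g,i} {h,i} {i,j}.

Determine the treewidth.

A width-3 tree decomposition is:
Bags: B1 = {a, b, c, i}  B2 = {b, c, h, i}  B3 = {a, c, i, j}  B4 = {b, c, d, i}  B5 = {c, e, i, j}  B6 = {b, c, f, i}  B7 = {a, c, g, i}
Tree: B1–B2, B1–B3, B2–B4, B3–B5, B4–B6, B1–B7
Every bag has size at most 4, so the width is 4 − 1 = 3 and tw(G) ≤ 3. For the lower bound, the 4 vertices {a, c, g, i} are pairwise adjacent, and any tree decomposition puts a clique entirely inside one bag — forcing width ≥ 3. Therefore the treewidth is 3.

3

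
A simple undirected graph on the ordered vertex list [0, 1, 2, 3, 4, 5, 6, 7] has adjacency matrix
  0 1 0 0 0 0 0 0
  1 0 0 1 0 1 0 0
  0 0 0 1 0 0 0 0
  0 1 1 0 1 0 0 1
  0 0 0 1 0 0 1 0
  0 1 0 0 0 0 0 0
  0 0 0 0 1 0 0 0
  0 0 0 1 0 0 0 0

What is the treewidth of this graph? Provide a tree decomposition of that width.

Treewidth 1.
One optimal decomposition is:
Bags: B1 = {3, 7}  B2 = {1, 3}  B3 = {3, 4}  B4 = {1, 5}  B5 = {0, 1}  B6 = {4, 6}  B7 = {2, 3}
Tree: B1–B2, B1–B3, B2–B4, B2–B5, B3–B6, B2–B7

Each bag holds 2 vertices, so the decomposition has width 1, which upper-bounds the treewidth. Any graph with an edge has treewidth ≥ 1, and G has the edge 7–3. The upper and lower bounds meet at 1, so that is the treewidth.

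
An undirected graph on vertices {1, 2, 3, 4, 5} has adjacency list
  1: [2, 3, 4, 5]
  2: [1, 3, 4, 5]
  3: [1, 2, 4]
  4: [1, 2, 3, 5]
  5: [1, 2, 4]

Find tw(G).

A width-3 tree decomposition is:
Bags: B1 = {1, 2, 4, 5}  B2 = {1, 2, 3, 4}
Tree: B1–B2
Each bag holds 4 vertices, so the decomposition has width 3, which upper-bounds the treewidth. For the lower bound, the 4 vertices {1, 2, 3, 4} are pairwise adjacent, and any tree decomposition puts a clique entirely inside one bag — forcing width ≥ 3. Therefore the treewidth is 3.

3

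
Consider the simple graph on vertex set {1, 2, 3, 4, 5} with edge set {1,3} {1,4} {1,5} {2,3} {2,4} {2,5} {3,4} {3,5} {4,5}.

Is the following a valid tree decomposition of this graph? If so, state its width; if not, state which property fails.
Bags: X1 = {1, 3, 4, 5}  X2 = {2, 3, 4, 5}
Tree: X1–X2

Yes; width 3.

Vertex coverage: the bags together contain {1, 2, 3, 4, 5}, the full vertex set. Edge coverage: each edge of G has both endpoints in at least one bag. Running intersection: for every vertex, the bags containing it form a connected subtree. All three properties hold, so this is a valid tree decomposition of width max|bag| − 1 = 3, and hence tw(G) ≤ 3.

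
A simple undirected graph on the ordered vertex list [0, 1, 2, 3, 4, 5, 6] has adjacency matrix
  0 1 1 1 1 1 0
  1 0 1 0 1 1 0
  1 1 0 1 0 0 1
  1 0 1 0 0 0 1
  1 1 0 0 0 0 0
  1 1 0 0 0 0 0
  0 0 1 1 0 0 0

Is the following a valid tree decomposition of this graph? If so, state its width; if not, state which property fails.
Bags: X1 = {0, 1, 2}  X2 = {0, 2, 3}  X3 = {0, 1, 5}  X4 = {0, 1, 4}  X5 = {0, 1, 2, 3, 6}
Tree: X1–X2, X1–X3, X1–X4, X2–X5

A tree decomposition must satisfy three properties: every vertex lies in some bag; for every edge, both endpoints lie together in some bag; and for every vertex, the bags containing it form a connected subtree. Here bags containing vertex 1 are not connected in the tree, so the decomposition is invalid.

No — bags containing vertex 1 are not connected in the tree.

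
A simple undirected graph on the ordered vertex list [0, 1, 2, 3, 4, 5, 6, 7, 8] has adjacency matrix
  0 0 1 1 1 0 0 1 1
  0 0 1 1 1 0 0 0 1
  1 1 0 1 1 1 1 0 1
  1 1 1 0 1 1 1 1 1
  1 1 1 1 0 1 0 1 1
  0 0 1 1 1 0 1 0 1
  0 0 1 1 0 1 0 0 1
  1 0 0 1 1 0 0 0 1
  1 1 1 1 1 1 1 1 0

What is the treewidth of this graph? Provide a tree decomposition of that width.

Every bag has size at most 5, so the width is 5 − 1 = 4 and tw(G) ≤ 4. Conversely, {0, 2, 3, 4, 8} is a clique of size 5, and the vertices of any clique must share a bag in every tree decomposition; so some bag has ≥ 5 vertices and tw(G) ≥ 4. Therefore the treewidth is 4.

Treewidth 4.
One such decomposition:
Bags: B1 = {1, 2, 3, 4, 8}  B2 = {0, 2, 3, 4, 8}  B3 = {0, 3, 4, 7, 8}  B4 = {2, 3, 4, 5, 8}  B5 = {2, 3, 5, 6, 8}
Tree: B1–B2, B2–B3, B2–B4, B4–B5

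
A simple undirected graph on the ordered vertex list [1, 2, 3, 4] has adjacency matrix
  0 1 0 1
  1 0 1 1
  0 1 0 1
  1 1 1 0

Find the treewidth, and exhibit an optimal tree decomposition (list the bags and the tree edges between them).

Treewidth 2.
One such decomposition:
Bags: B1 = {1, 2, 4}  B2 = {2, 3, 4}
Tree: B1–B2

Each bag holds 3 vertices, so the decomposition has width 2, which upper-bounds the treewidth. Conversely, {1, 2, 4} is a clique of size 3, and the vertices of any clique must share a bag in every tree decomposition; so some bag has ≥ 3 vertices and tw(G) ≥ 2. Combining the bounds, tw(G) = 2.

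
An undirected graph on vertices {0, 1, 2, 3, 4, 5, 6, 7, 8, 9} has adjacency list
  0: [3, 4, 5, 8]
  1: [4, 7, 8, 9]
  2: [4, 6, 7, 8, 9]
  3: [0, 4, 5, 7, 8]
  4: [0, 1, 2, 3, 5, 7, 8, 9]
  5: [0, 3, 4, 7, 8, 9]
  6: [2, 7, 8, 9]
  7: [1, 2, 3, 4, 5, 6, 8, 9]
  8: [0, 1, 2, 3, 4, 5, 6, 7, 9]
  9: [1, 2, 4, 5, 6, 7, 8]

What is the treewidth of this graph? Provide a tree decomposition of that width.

Treewidth 4.
Bags: B1 = {1, 4, 7, 8, 9}  B2 = {4, 5, 7, 8, 9}  B3 = {3, 4, 5, 7, 8}  B4 = {0, 3, 4, 5, 8}  B5 = {2, 4, 7, 8, 9}  B6 = {2, 6, 7, 8, 9}
Tree: B1–B2, B2–B3, B3–B4, B2–B5, B5–B6

Every bag has size at most 5, so the width is 5 − 1 = 4 and tw(G) ≤ 4. On the other hand G contains the 5-clique {0, 3, 4, 5, 8}. A clique must lie in a single bag of any decomposition, so no decomposition can have width below 4. Combining the bounds, tw(G) = 4.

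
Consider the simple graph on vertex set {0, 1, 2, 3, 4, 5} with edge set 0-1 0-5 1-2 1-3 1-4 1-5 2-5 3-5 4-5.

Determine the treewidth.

2

A width-2 tree decomposition is:
Bags: B1 = {1, 2, 5}  B2 = {0, 1, 5}  B3 = {1, 3, 5}  B4 = {1, 4, 5}
Tree: B1–B2, B1–B3, B2–B4
Each bag holds 3 vertices, so the decomposition has width 2, which upper-bounds the treewidth. For the lower bound, the 3 vertices {0, 1, 5} are pairwise adjacent, and any tree decomposition puts a clique entirely inside one bag — forcing width ≥ 2. The upper and lower bounds meet at 2, so that is the treewidth.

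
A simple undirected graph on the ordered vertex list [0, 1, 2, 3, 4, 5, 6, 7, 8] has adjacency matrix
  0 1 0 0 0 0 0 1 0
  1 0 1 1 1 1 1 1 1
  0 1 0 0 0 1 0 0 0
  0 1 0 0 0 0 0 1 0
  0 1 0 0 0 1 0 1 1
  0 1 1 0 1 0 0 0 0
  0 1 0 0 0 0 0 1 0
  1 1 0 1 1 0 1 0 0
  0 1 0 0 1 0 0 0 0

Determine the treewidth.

A width-2 tree decomposition is:
Bags: B1 = {1, 4, 7}  B2 = {1, 4, 5}  B3 = {1, 4, 8}  B4 = {1, 6, 7}  B5 = {1, 3, 7}  B6 = {0, 1, 7}  B7 = {1, 2, 5}
Tree: B1–B2, B1–B3, B1–B4, B1–B5, B5–B6, B2–B7
Every bag has size at most 3, so the width is 3 − 1 = 2 and tw(G) ≤ 2. Conversely, {1, 4, 8} is a clique of size 3, and the vertices of any clique must share a bag in every tree decomposition; so some bag has ≥ 3 vertices and tw(G) ≥ 2. Hence tw(G) = 2 exactly.

2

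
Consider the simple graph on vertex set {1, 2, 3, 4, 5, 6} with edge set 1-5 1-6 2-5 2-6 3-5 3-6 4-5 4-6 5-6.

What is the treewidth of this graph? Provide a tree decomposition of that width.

Treewidth 2.
Bags: B1 = {4, 5, 6}  B2 = {1, 5, 6}  B3 = {2, 5, 6}  B4 = {3, 5, 6}
Tree: B1–B2, B2–B3, B1–B4

Every bag has size at most 3, so the width is 3 − 1 = 2 and tw(G) ≤ 2. On the other hand G contains the 3-clique {1, 5, 6}. A clique must lie in a single bag of any decomposition, so no decomposition can have width below 2. Combining the bounds, tw(G) = 2.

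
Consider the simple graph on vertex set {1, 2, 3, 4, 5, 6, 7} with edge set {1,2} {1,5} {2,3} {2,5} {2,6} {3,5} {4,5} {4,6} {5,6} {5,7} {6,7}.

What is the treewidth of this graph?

A width-2 tree decomposition is:
Bags: B1 = {5, 6, 7}  B2 = {2, 5, 6}  B3 = {4, 5, 6}  B4 = {2, 3, 5}  B5 = {1, 2, 5}
Tree: B1–B2, B1–B3, B2–B4, B4–B5
Every bag has size at most 3, so the width is 3 − 1 = 2 and tw(G) ≤ 2. Conversely, {1, 2, 5} is a clique of size 3, and the vertices of any clique must share a bag in every tree decomposition; so some bag has ≥ 3 vertices and tw(G) ≥ 2. Hence tw(G) = 2 exactly.

2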